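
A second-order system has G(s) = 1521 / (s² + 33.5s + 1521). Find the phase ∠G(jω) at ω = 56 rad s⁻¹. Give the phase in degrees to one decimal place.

∠[(j56)² + 33.5(j56) + 1521] = ∠[-1615 + j1876] = 130.72°
∠G(j56) = −130.72° = -130.72°

-130.7 deg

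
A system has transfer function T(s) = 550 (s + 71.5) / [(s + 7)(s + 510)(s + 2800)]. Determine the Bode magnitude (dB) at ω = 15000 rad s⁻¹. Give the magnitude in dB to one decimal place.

|j15000 + 71.5| = √(15000² + 71.5²) = 1.5e+04
|j15000 + 7| = √(15000² + 7²) = 1.5e+04
|j15000 + 510| = √(15000² + 510²) = 1.501e+04
|j15000 + 2800| = √(15000² + 2800²) = 1.526e+04
|T(j15000)| = 550 × 1.5e+04 / (1.5e+04 × 1.501e+04 × 1.526e+04) = 2.4016e-06
20 log₁₀(2.4016e-06) = -112.39 dB

-112.4 dB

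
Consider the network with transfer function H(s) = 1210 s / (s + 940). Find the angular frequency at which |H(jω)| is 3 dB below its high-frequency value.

For a single-pole high-pass, the −3 dB point is at the pole: ω = 940 rad s⁻¹.

940 rad s⁻¹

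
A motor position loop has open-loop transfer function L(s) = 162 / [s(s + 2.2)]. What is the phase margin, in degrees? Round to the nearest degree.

10 deg

Gain crossover: |L(jω)| = 1 at ω ≈ 12.6 rad/sec.
∠L(j12.6) = −90° − arctan(12.6/2.2) ≈ -170.12°
PM = 180° + (-170.12°) = 9.88°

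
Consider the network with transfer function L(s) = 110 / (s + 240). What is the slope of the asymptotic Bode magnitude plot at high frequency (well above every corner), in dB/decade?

With 0 zeros and 1 pole, the high-frequency asymptotic slope is 20 × (0 − 1) = -20 dB/decade.

-20 dB/decade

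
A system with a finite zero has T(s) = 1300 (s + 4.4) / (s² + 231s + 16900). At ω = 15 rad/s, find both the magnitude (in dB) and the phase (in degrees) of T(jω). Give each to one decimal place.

|T| = 1.5 dB, ∠T = 61.9°

|j15 + 4.4| = √(15² + 4.4²) = 15.63
|(j15)² + 231(j15) + 16900| = |16675 + j3465| = 1.703e+04
|T(j15)| = 1300 × 15.63 / 1.703e+04 = 1.1932
20 log₁₀(1.1932) = 1.53 dB
∠(j15 + 4.4) = arctan(15/4.4) = 73.65°
∠[(j15)² + 231(j15) + 16900] = ∠[16675 + j3465] = 11.74°
∠T(j15) = 73.65° − 11.74° = 61.91°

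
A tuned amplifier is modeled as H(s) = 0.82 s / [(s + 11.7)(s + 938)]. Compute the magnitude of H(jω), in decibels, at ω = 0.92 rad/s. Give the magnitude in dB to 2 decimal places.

|j0.92| = 0.92
|j0.92 + 11.7| = √(0.92² + 11.7²) = 11.74
|j0.92 + 938| = √(0.92² + 938²) = 938
|H(j0.92)| = 0.82 × 0.92 / (11.74 × 938) = 6.8529e-05
20 log₁₀(6.8529e-05) = -83.283 dB

-83.28 dB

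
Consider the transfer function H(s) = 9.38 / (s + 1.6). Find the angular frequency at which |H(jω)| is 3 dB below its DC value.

1.6 rad s⁻¹

For a single-pole low-pass, the −3 dB point is at the pole: ω = 1.6 rad s⁻¹.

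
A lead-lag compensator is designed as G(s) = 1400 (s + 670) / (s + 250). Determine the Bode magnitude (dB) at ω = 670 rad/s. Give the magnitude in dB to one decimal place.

|j670 + 670| = √(670² + 670²) = 947.5
|j670 + 250| = √(670² + 250²) = 715.1
|G(j670)| = 1400 × 947.5 / 715.1 = 1855
20 log₁₀(1855) = 65.37 dB

65.4 dB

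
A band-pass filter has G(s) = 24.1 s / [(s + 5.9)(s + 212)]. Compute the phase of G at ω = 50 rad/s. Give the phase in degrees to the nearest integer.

-7°

∠(j50) = 90.00°
∠(j50 + 5.9) = arctan(50/5.9) = 83.27°
∠(j50 + 212) = arctan(50/212) = 13.27°
∠G(j50) = 90.00° − (83.27° + 13.27°) = -6.54°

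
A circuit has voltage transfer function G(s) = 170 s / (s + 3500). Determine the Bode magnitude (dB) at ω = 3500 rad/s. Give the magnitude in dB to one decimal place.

|j3500| = 3500
|j3500 + 3500| = √(3500² + 3500²) = 4950
|G(j3500)| = 170 × 3500 / 4950 = 120.21
20 log₁₀(120.21) = 41.60 dB

41.6 dB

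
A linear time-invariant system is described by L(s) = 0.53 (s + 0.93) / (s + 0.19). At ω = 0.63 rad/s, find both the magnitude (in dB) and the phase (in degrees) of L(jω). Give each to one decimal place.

|j0.63 + 0.93| = √(0.63² + 0.93²) = 1.123
|j0.63 + 0.19| = √(0.63² + 0.19²) = 0.658
|L(j0.63)| = 0.53 × 1.123 / 0.658 = 0.90475
20 log₁₀(0.90475) = -0.87 dB
∠(j0.63 + 0.93) = arctan(0.63/0.93) = 34.11°
∠(j0.63 + 0.19) = arctan(0.63/0.19) = 73.22°
∠L(j0.63) = 34.11° − 73.22° = -39.10°

|L| = -0.9 dB, ∠L = -39.1°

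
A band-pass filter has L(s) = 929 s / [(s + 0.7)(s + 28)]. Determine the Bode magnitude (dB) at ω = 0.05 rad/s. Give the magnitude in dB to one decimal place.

7.5 dB

|j0.05| = 0.05
|j0.05 + 0.7| = √(0.05² + 0.7²) = 0.7018
|j0.05 + 28| = √(0.05² + 28²) = 28
|L(j0.05)| = 929 × 0.05 / (0.7018 × 28) = 2.3639
20 log₁₀(2.3639) = 7.47 dB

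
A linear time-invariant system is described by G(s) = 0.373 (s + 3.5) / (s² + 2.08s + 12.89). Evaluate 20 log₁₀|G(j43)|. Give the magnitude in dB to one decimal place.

|j43 + 3.5| = √(43² + 3.5²) = 43.14
|(j43)² + 2.08(j43) + 12.89| = |-1836.1 + j89.44| = 1838
|G(j43)| = 0.373 × 43.14 / 1838 = 0.0087538
20 log₁₀(0.0087538) = -41.16 dB

-41.2 dB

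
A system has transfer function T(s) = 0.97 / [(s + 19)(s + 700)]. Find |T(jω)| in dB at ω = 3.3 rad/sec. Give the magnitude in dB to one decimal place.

-82.9 dB

|j3.3 + 19| = √(3.3² + 19²) = 19.28
|j3.3 + 700| = √(3.3² + 700²) = 700
|T(j3.3)| = 0.97 / (19.28 × 700) = 7.1856e-05
20 log₁₀(7.1856e-05) = -82.87 dB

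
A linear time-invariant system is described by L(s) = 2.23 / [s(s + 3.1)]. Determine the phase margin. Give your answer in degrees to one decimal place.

77.2°

Gain crossover: |L(jω)| = 1 at ω ≈ 0.702 rad/s.
∠L(j0.702) = −90° − arctan(0.702/3.1) ≈ -102.75°
PM = 180° + (-102.75°) = 77.25°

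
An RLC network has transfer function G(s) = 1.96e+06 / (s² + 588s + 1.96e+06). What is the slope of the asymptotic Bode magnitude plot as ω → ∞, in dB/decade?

-40 dB/decade

With 0 zeros and 2 poles, the high-frequency asymptotic slope is 20 × (0 − 2) = -40 dB/decade.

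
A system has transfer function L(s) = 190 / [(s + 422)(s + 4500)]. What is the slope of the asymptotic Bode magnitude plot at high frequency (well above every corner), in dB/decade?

-40 dB/decade

With 0 zeros and 2 poles, the high-frequency asymptotic slope is 20 × (0 − 2) = -40 dB/decade.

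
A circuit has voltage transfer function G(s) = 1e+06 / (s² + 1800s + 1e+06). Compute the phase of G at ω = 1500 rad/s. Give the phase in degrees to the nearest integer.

∠[(j1500)² + 1800(j1500) + 1e+06] = ∠[-1.25e+06 + j2.7e+06] = 114.84°
∠G(j1500) = −114.84° = -114.84°

-115°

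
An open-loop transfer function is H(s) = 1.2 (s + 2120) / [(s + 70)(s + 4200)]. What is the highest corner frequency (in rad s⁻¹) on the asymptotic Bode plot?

4200 rad s⁻¹

Break frequencies occur at each pole and zero magnitude: 70 rad s⁻¹, 2120 rad s⁻¹, 4200 rad s⁻¹.
The highest is 4200 rad s⁻¹.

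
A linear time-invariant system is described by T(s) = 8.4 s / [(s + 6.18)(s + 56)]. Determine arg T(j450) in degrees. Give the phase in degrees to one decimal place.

-82.1°

∠(j450) = 90.00°
∠(j450 + 6.18) = arctan(450/6.18) = 89.21°
∠(j450 + 56) = arctan(450/56) = 82.91°
∠T(j450) = 90.00° − (89.21° + 82.91°) = -82.12°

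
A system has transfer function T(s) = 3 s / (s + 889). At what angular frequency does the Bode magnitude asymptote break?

889 rad/sec

The single real pole at s = −889 gives a corner at ω = 889 rad/sec.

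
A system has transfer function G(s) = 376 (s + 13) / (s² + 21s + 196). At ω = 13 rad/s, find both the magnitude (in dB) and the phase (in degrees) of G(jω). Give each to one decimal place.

|j13 + 13| = √(13² + 13²) = 18.38
|(j13)² + 21(j13) + 196| = |27 + j273| = 274.3
|G(j13)| = 376 × 18.38 / 274.3 = 25.198
20 log₁₀(25.198) = 28.03 dB
∠(j13 + 13) = arctan(13/13) = 45.00°
∠[(j13)² + 21(j13) + 196] = ∠[27 + j273] = 84.35°
∠G(j13) = 45.00° − 84.35° = -39.35°

|G| = 28.0 dB, ∠G = -39.4 deg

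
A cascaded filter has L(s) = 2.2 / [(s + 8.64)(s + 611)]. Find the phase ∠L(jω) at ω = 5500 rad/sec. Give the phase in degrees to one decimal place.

∠(j5500 + 8.64) = arctan(5500/8.64) = 89.91°
∠(j5500 + 611) = arctan(5500/611) = 83.66°
∠L(j5500) = − (89.91° + 83.66°) = -173.57°

-173.6 deg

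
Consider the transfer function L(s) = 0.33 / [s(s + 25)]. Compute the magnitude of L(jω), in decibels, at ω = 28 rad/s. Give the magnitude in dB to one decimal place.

|j28 + 25| = √(28² + 25²) = 37.54
|j28| = 28
|L(j28)| = 0.33 / (37.54 × 28) = 0.00031398
20 log₁₀(0.00031398) = -70.06 dB

-70.1 dB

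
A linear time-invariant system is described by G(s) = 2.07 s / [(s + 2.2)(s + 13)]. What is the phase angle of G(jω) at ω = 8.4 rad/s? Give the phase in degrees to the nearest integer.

-18 deg

∠(j8.4) = 90.00°
∠(j8.4 + 2.2) = arctan(8.4/2.2) = 75.32°
∠(j8.4 + 13) = arctan(8.4/13) = 32.87°
∠G(j8.4) = 90.00° − (75.32° + 32.87°) = -18.19°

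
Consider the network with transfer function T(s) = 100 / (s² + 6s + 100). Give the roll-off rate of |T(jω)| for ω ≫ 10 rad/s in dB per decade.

-40 dB/decade

With 0 zeros and 2 poles, the high-frequency asymptotic slope is 20 × (0 − 2) = -40 dB/decade.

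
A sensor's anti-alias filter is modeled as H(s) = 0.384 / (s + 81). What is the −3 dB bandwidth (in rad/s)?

81 rad/s

For a single-pole low-pass, the −3 dB point is at the pole: ω = 81 rad/s.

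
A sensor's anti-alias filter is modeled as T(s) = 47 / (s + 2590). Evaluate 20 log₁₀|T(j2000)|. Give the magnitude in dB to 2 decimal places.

-36.86 dB

|j2000 + 2590| = √(2000² + 2590²) = 3272
|T(j2000)| = 47 / 3272 = 0.014363
20 log₁₀(0.014363) = -36.855 dB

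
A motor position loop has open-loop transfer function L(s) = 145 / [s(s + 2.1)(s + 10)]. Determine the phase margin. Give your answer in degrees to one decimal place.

12.7°

Gain crossover: |L(jω)| = 1 at ω ≈ 3.42 rad/sec.
∠L(j3.42) = −90° − arctan(3.42/2.1) − arctan(3.42/10) ≈ -167.32°
PM = 180° + (-167.32°) = 12.68°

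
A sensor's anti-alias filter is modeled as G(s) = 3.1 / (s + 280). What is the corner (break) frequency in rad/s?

280 rad/s

The single real pole at s = −280 gives a corner at ω = 280 rad/s.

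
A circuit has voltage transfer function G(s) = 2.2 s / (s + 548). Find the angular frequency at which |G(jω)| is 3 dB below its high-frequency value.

548 rad/sec

For a single-pole high-pass, the −3 dB point is at the pole: ω = 548 rad/sec.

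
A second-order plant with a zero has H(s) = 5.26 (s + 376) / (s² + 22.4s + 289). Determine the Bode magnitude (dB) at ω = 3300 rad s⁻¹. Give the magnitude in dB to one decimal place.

|j3300 + 376| = √(3300² + 376²) = 3321
|(j3300)² + 22.4(j3300) + 289| = |-1.089e+07 + j73920| = 1.089e+07
|H(j3300)| = 5.26 × 3321 / 1.089e+07 = 0.0016043
20 log₁₀(0.0016043) = -55.89 dB

-55.9 dB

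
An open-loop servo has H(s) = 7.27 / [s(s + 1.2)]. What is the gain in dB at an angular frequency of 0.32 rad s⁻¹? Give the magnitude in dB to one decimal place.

25.2 dB

|j0.32 + 1.2| = √(0.32² + 1.2²) = 1.242
|j0.32| = 0.32
|H(j0.32)| = 7.27 / (1.242 × 0.32) = 18.293
20 log₁₀(18.293) = 25.25 dB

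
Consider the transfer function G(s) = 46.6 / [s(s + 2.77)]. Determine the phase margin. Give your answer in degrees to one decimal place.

22.9°

Gain crossover: |G(jω)| = 1 at ω ≈ 6.55 rad/s.
∠G(j6.55) = −90° − arctan(6.55/2.77) ≈ -157.08°
PM = 180° + (-157.08°) = 22.92°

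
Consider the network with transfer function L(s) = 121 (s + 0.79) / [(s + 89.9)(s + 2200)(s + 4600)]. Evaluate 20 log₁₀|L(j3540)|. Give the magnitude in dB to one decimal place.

-106.0 dB

|j3540 + 0.79| = √(3540² + 0.79²) = 3540
|j3540 + 89.9| = √(3540² + 89.9²) = 3541
|j3540 + 2200| = √(3540² + 2200²) = 4168
|j3540 + 4600| = √(3540² + 4600²) = 5804
|L(j3540)| = 121 × 3540 / (3541 × 4168 × 5804) = 4.9999e-06
20 log₁₀(4.9999e-06) = -106.02 dB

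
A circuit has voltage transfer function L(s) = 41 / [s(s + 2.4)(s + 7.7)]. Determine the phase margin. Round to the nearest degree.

Gain crossover: |L(jω)| = 1 at ω ≈ 1.75 rad s⁻¹.
∠L(j1.75) = −90° − arctan(1.75/2.4) − arctan(1.75/7.7) ≈ -138.87°
PM = 180° + (-138.87°) = 41.13°

41 deg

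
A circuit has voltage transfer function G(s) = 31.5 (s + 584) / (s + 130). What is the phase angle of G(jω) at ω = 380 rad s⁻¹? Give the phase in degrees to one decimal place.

-38.1°

∠(j380 + 584) = arctan(380/584) = 33.05°
∠(j380 + 130) = arctan(380/130) = 71.11°
∠G(j380) = 33.05° − 71.11° = -38.06°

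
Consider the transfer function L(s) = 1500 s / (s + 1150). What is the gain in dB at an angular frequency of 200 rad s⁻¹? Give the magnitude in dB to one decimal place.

|j200| = 200
|j200 + 1150| = √(200² + 1150²) = 1167
|L(j200)| = 1500 × 200 / 1167 = 257.01
20 log₁₀(257.01) = 48.20 dB

48.2 dB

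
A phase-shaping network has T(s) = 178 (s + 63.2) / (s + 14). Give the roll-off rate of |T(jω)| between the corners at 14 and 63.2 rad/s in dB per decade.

In this band the factors already past their corner are: pole at 14; net slope = -20 dB/decade.

-20 dB/decade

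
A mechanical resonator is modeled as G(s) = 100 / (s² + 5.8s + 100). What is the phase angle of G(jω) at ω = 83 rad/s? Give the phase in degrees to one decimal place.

∠[(j83)² + 5.8(j83) + 100] = ∠[-6789 + j481.4] = 175.94°
∠G(j83) = −175.94° = -175.94°

-175.9°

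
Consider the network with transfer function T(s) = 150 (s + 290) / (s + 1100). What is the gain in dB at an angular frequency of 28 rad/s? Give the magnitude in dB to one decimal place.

|j28 + 290| = √(28² + 290²) = 291.3
|j28 + 1100| = √(28² + 1100²) = 1100
|T(j28)| = 150 × 291.3 / 1100 = 39.716
20 log₁₀(39.716) = 31.98 dB

32.0 dB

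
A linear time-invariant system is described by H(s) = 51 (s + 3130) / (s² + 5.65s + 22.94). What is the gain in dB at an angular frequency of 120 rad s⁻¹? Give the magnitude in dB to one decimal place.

20.9 dB

|j120 + 3130| = √(120² + 3130²) = 3132
|(j120)² + 5.65(j120) + 22.94| = |-14377 + j678| = 1.439e+04
|H(j120)| = 51 × 3132 / 1.439e+04 = 11.099
20 log₁₀(11.099) = 20.91 dB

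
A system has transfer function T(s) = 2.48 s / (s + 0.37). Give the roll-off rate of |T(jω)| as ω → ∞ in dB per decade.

0 dB/decade

With 1 zero and 1 pole, the high-frequency asymptotic slope is 20 × (1 − 1) = 0 dB/decade.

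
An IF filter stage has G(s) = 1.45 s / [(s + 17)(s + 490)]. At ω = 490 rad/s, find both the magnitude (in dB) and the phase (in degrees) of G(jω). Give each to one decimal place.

|j490| = 490
|j490 + 17| = √(490² + 17²) = 490.3
|j490 + 490| = √(490² + 490²) = 693
|G(j490)| = 1.45 × 490 / (490.3 × 693) = 0.0020912
20 log₁₀(0.0020912) = -53.59 dB
∠(j490) = 90.00°
∠(j490 + 17) = arctan(490/17) = 88.01°
∠(j490 + 490) = arctan(490/490) = 45.00°
∠G(j490) = 90.00° − (88.01° + 45.00°) = -43.01°

|G| = -53.6 dB, ∠G = -43.0 deg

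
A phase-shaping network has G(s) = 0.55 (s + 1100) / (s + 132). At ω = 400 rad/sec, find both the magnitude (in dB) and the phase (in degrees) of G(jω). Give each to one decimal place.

|j400 + 1100| = √(400² + 1100²) = 1170
|j400 + 132| = √(400² + 132²) = 421.2
|G(j400)| = 0.55 × 1170 / 421.2 = 1.5283
20 log₁₀(1.5283) = 3.68 dB
∠(j400 + 1100) = arctan(400/1100) = 19.98°
∠(j400 + 132) = arctan(400/132) = 71.74°
∠G(j400) = 19.98° − 71.74° = -51.75°

|G| = 3.7 dB, ∠G = -51.8°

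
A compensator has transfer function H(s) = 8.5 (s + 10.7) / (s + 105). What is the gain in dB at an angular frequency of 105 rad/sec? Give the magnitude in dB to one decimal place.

|j105 + 10.7| = √(105² + 10.7²) = 105.5
|j105 + 105| = √(105² + 105²) = 148.5
|H(j105)| = 8.5 × 105.5 / 148.5 = 6.0415
20 log₁₀(6.0415) = 15.62 dB

15.6 dB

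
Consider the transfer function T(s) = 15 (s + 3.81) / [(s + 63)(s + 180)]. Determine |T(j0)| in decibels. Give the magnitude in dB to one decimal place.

T(0) = 15 × 3.81 / (63 × 180) = 0.0050397
20 log₁₀(0.0050397) = -45.95 dB

-46.0 dB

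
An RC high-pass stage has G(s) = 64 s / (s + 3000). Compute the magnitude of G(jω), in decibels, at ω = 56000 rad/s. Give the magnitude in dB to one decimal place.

|j56000| = 5.6e+04
|j56000 + 3000| = √(56000² + 3000²) = 5.608e+04
|G(j56000)| = 64 × 5.6e+04 / 5.608e+04 = 63.908
20 log₁₀(63.908) = 36.11 dB

36.1 dB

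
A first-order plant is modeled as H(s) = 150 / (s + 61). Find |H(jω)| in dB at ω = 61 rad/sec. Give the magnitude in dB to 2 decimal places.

|j61 + 61| = √(61² + 61²) = 86.27
|H(j61)| = 150 / 86.27 = 1.7388
20 log₁₀(1.7388) = 4.805 dB

4.80 dB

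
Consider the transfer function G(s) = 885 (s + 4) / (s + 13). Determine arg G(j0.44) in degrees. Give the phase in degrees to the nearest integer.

4 deg

∠(j0.44 + 4) = arctan(0.44/4) = 6.28°
∠(j0.44 + 13) = arctan(0.44/13) = 1.94°
∠G(j0.44) = 6.28° − 1.94° = 4.34°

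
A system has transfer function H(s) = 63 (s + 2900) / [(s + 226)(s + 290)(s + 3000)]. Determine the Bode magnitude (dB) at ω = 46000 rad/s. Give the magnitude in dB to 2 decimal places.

-150.52 dB

|j46000 + 2900| = √(46000² + 2900²) = 4.609e+04
|j46000 + 226| = √(46000² + 226²) = 4.6e+04
|j46000 + 290| = √(46000² + 290²) = 4.6e+04
|j46000 + 3000| = √(46000² + 3000²) = 4.61e+04
|H(j46000)| = 63 × 4.609e+04 / (4.6e+04 × 4.6e+04 × 4.61e+04) = 2.9768e-08
20 log₁₀(2.9768e-08) = -150.525 dB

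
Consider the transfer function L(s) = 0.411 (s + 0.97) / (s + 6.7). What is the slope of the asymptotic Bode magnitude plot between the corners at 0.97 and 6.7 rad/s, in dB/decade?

20 dB/decade

In this band the factors already past their corner are: zero at 0.97; net slope = 20 dB/decade.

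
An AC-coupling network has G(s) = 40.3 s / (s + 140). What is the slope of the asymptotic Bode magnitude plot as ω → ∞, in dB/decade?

0 dB/decade

With 1 zero and 1 pole, the high-frequency asymptotic slope is 20 × (1 − 1) = 0 dB/decade.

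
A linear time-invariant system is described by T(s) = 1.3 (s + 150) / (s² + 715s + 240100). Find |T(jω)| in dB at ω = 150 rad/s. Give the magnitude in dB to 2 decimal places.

|j150 + 150| = √(150² + 150²) = 212.1
|(j150)² + 715(j150) + 240100| = |2.176e+05 + j1.0725e+05| = 2.426e+05
|T(j150)| = 1.3 × 212.1 / 2.426e+05 = 0.0011368
20 log₁₀(0.0011368) = -58.887 dB

-58.89 dB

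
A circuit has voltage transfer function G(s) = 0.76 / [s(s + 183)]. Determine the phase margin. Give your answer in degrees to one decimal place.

90.0 deg

Gain crossover: |G(jω)| = 1 at ω ≈ 0.00415 rad/s.
∠G(j0.00415) = −90° − arctan(0.00415/183) ≈ -90.00°
PM = 180° + (-90.00°) = 90.00°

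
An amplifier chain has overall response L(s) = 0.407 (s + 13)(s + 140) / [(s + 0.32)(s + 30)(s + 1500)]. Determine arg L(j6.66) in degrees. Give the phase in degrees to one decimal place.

-70.2°

∠(j6.66 + 13) = arctan(6.66/13) = 27.13°
∠(j6.66 + 140) = arctan(6.66/140) = 2.72°
∠(j6.66 + 0.32) = arctan(6.66/0.32) = 87.25°
∠(j6.66 + 30) = arctan(6.66/30) = 12.52°
∠(j6.66 + 1500) = arctan(6.66/1500) = 0.25°
∠L(j6.66) = 27.13° + 2.72° − (87.25° + 12.52° + 0.25°) = -70.17°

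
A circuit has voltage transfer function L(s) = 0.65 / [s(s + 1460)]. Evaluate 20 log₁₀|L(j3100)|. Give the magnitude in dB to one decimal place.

-144.3 dB

|j3100 + 1460| = √(3100² + 1460²) = 3427
|j3100| = 3100
|L(j3100)| = 0.65 / (3427 × 3100) = 6.1191e-08
20 log₁₀(6.1191e-08) = -144.27 dB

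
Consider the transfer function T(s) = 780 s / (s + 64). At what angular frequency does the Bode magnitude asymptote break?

64 rad s⁻¹

The single real pole at s = −64 gives a corner at ω = 64 rad s⁻¹.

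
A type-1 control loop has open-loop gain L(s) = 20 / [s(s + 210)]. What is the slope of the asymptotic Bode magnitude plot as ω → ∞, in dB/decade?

With 0 zeros and 2 poles, the high-frequency asymptotic slope is 20 × (0 − 2) = -40 dB/decade.

-40 dB/decade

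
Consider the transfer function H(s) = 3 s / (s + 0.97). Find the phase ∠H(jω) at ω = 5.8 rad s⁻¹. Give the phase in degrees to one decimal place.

∠(j5.8) = 90.00°
∠(j5.8 + 0.97) = arctan(5.8/0.97) = 80.51°
∠H(j5.8) = 90.00° − 80.51° = 9.49°

9.5°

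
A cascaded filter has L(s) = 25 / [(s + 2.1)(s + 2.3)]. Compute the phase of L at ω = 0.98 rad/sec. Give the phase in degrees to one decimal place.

-48.1°

∠(j0.98 + 2.1) = arctan(0.98/2.1) = 25.02°
∠(j0.98 + 2.3) = arctan(0.98/2.3) = 23.08°
∠L(j0.98) = − (25.02° + 23.08°) = -48.10°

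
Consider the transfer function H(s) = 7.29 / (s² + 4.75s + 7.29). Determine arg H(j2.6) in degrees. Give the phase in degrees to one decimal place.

∠[(j2.6)² + 4.75(j2.6) + 7.29] = ∠[0.53 + j12.35] = 87.54°
∠H(j2.6) = −87.54° = -87.54°

-87.5°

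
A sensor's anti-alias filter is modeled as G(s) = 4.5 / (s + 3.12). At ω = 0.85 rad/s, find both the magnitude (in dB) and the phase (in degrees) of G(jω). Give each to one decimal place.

|G| = 2.9 dB, ∠G = -15.2 deg

|j0.85 + 3.12| = √(0.85² + 3.12²) = 3.234
|G(j0.85)| = 4.5 / 3.234 = 1.3916
20 log₁₀(1.3916) = 2.87 dB
∠(j0.85 + 3.12) = arctan(0.85/3.12) = 15.24°
∠G(j0.85) = −15.24° = -15.24°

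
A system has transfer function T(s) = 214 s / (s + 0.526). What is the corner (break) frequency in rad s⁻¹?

The single real pole at s = −0.526 gives a corner at ω = 0.526 rad s⁻¹.

0.526 rad s⁻¹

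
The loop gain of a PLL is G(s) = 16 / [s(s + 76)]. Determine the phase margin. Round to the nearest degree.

90°

Gain crossover: |G(jω)| = 1 at ω ≈ 0.211 rad/s.
∠G(j0.211) = −90° − arctan(0.211/76) ≈ -90.16°
PM = 180° + (-90.16°) = 89.84°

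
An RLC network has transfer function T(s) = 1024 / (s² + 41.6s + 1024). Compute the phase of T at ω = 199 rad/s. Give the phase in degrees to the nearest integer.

∠[(j199)² + 41.6(j199) + 1024] = ∠[-38577 + j8278.4] = 167.89°
∠T(j199) = −167.89° = -167.89°

-168°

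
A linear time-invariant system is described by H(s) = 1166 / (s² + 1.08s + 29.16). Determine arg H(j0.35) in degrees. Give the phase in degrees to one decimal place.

-0.7 deg

∠[(j0.35)² + 1.08(j0.35) + 29.16] = ∠[29.038 + j0.378] = 0.75°
∠H(j0.35) = −0.75° = -0.75°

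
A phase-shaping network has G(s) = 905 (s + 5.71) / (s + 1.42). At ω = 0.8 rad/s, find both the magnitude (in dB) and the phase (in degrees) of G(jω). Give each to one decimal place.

|G| = 70.1 dB, ∠G = -21.4 deg

|j0.8 + 5.71| = √(0.8² + 5.71²) = 5.766
|j0.8 + 1.42| = √(0.8² + 1.42²) = 1.63
|G(j0.8)| = 905 × 5.766 / 1.63 = 3201.5
20 log₁₀(3201.5) = 70.11 dB
∠(j0.8 + 5.71) = arctan(0.8/5.71) = 7.98°
∠(j0.8 + 1.42) = arctan(0.8/1.42) = 29.40°
∠G(j0.8) = 7.98° − 29.40° = -21.42°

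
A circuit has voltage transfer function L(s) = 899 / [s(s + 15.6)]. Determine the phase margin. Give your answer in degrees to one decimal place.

29.1°

Gain crossover: |L(jω)| = 1 at ω ≈ 28 rad/s.
∠L(j28) = −90° − arctan(28/15.6) ≈ -150.90°
PM = 180° + (-150.90°) = 29.10°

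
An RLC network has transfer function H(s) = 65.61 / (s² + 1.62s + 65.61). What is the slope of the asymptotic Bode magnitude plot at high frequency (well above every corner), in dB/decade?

-40 dB/decade

With 0 zeros and 2 poles, the high-frequency asymptotic slope is 20 × (0 − 2) = -40 dB/decade.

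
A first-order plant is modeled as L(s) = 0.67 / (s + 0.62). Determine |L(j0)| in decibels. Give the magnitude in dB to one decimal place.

0.7 dB

L(0) = 0.67 / 0.62 = 1.0806
20 log₁₀(1.0806) = 0.67 dB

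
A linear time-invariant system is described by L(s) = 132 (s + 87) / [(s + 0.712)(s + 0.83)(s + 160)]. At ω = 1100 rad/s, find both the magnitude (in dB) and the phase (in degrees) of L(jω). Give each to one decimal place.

|L| = -79.3 dB, ∠L = -176.2°

|j1100 + 87| = √(1100² + 87²) = 1103
|j1100 + 0.712| = √(1100² + 0.712²) = 1100
|j1100 + 0.83| = √(1100² + 0.83²) = 1100
|j1100 + 160| = √(1100² + 160²) = 1112
|L(j1100)| = 132 × 1103 / (1100 × 1100 × 1112) = 0.00010829
20 log₁₀(0.00010829) = -79.31 dB
∠(j1100 + 87) = arctan(1100/87) = 85.48°
∠(j1100 + 0.712) = arctan(1100/0.712) = 89.96°
∠(j1100 + 0.83) = arctan(1100/0.83) = 89.96°
∠(j1100 + 160) = arctan(1100/160) = 81.72°
∠L(j1100) = 85.48° − (89.96° + 89.96° + 81.72°) = -176.17°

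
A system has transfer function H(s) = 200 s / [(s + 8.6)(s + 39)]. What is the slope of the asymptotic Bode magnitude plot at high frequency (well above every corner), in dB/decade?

-20 dB/decade

With 1 zero and 2 poles, the high-frequency asymptotic slope is 20 × (1 − 2) = -20 dB/decade.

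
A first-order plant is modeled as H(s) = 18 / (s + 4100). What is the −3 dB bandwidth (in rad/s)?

For a single-pole low-pass, the −3 dB point is at the pole: ω = 4100 rad/s.

4100 rad/s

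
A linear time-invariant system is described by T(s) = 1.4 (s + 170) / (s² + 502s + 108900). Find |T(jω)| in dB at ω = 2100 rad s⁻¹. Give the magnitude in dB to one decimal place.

|j2100 + 170| = √(2100² + 170²) = 2107
|(j2100)² + 502(j2100) + 108900| = |-4.3011e+06 + j1.0542e+06| = 4.428e+06
|T(j2100)| = 1.4 × 2107 / 4.428e+06 = 0.00066607
20 log₁₀(0.00066607) = -63.53 dB

-63.5 dB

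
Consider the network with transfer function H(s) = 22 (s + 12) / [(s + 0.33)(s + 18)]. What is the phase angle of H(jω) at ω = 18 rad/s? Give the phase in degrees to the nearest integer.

-78°

∠(j18 + 12) = arctan(18/12) = 56.31°
∠(j18 + 0.33) = arctan(18/0.33) = 88.95°
∠(j18 + 18) = arctan(18/18) = 45.00°
∠H(j18) = 56.31° − (88.95° + 45.00°) = -77.64°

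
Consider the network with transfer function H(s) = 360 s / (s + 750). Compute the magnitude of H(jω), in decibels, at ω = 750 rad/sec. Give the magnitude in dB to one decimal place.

|j750| = 750
|j750 + 750| = √(750² + 750²) = 1061
|H(j750)| = 360 × 750 / 1061 = 254.56
20 log₁₀(254.56) = 48.12 dB

48.1 dB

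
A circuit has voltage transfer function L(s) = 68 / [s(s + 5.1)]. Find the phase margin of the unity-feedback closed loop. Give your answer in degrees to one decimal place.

34.2°

Gain crossover: |L(jω)| = 1 at ω ≈ 7.5 rad/s.
∠L(j7.5) = −90° − arctan(7.5/5.1) ≈ -145.78°
PM = 180° + (-145.78°) = 34.22°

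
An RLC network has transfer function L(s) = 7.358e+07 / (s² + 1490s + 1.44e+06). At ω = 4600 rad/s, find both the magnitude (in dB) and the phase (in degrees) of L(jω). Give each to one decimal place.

|L| = 10.9 dB, ∠L = -160.8 deg

|(j4600)² + 1490(j4600) + 1.44e+06| = |-1.972e+07 + j6.854e+06| = 2.088e+07
|L(j4600)| = 7.358e+07 / 2.088e+07 = 3.5244
20 log₁₀(3.5244) = 10.94 dB
∠[(j4600)² + 1490(j4600) + 1.44e+06] = ∠[-1.972e+07 + j6.854e+06] = 160.83°
∠L(j4600) = −160.83° = -160.83°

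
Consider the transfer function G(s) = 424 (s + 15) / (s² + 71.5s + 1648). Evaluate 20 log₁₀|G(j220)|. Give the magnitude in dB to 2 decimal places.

5.55 dB

|j220 + 15| = √(220² + 15²) = 220.5
|(j220)² + 71.5(j220) + 1648| = |-46752 + j15730| = 4.933e+04
|G(j220)| = 424 × 220.5 / 4.933e+04 = 1.8954
20 log₁₀(1.8954) = 5.554 dB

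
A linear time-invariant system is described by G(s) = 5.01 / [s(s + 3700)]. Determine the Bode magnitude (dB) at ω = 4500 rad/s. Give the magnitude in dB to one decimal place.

|j4500 + 3700| = √(4500² + 3700²) = 5826
|j4500| = 4500
|G(j4500)| = 5.01 / (5826 × 4500) = 1.911e-07
20 log₁₀(1.911e-07) = -134.37 dB

-134.4 dB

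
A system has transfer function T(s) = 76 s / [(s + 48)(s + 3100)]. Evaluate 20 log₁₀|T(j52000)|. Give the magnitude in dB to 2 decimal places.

-56.72 dB

|j52000| = 5.2e+04
|j52000 + 48| = √(52000² + 48²) = 5.2e+04
|j52000 + 3100| = √(52000² + 3100²) = 5.209e+04
|T(j52000)| = 76 × 5.2e+04 / (5.2e+04 × 5.209e+04) = 0.0014589
20 log₁₀(0.0014589) = -56.719 dB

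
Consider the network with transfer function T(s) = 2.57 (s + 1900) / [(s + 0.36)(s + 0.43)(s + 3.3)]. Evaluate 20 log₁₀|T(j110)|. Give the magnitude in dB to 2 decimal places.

|j110 + 1900| = √(110² + 1900²) = 1903
|j110 + 0.36| = √(110² + 0.36²) = 110
|j110 + 0.43| = √(110² + 0.43²) = 110
|j110 + 3.3| = √(110² + 3.3²) = 110
|T(j110)| = 2.57 × 1903 / (110 × 110 × 110) = 0.0036731
20 log₁₀(0.0036731) = -48.699 dB

-48.70 dB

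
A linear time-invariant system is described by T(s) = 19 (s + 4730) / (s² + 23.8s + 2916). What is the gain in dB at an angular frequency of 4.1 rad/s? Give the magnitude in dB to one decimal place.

29.8 dB

|j4.1 + 4730| = √(4.1² + 4730²) = 4730
|(j4.1)² + 23.8(j4.1) + 2916| = |2899.2 + j97.58| = 2901
|T(j4.1)| = 19 × 4730 / 2901 = 30.981
20 log₁₀(30.981) = 29.82 dB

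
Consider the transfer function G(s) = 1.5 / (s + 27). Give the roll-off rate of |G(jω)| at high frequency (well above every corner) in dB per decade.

With 0 zeros and 1 pole, the high-frequency asymptotic slope is 20 × (0 − 1) = -20 dB/decade.

-20 dB/decade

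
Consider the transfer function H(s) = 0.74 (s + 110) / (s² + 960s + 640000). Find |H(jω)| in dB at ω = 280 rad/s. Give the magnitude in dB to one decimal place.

-68.9 dB

|j280 + 110| = √(280² + 110²) = 300.8
|(j280)² + 960(j280) + 640000| = |5.616e+05 + j2.688e+05| = 6.226e+05
|H(j280)| = 0.74 × 300.8 / 6.226e+05 = 0.00035755
20 log₁₀(0.00035755) = -68.93 dB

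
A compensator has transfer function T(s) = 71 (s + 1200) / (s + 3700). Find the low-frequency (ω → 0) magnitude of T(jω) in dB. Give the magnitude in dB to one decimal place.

27.2 dB

T(0) = 71 × 1200 / 3700 = 23.027
20 log₁₀(23.027) = 27.24 dB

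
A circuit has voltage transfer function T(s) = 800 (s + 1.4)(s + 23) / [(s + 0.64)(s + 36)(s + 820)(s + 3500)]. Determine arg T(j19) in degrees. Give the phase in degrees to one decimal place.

∠(j19 + 1.4) = arctan(19/1.4) = 85.79°
∠(j19 + 23) = arctan(19/23) = 39.56°
∠(j19 + 0.64) = arctan(19/0.64) = 88.07°
∠(j19 + 36) = arctan(19/36) = 27.82°
∠(j19 + 820) = arctan(19/820) = 1.33°
∠(j19 + 3500) = arctan(19/3500) = 0.31°
∠T(j19) = 85.79° + 39.56° − (88.07° + 27.82° + 1.33° + 0.31°) = 7.81°

7.8°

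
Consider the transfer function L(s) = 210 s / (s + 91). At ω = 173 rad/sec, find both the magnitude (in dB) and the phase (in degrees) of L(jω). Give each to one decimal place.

|L| = 45.4 dB, ∠L = 27.7°

|j173| = 173
|j173 + 91| = √(173² + 91²) = 195.5
|L(j173)| = 210 × 173 / 195.5 = 185.86
20 log₁₀(185.86) = 45.38 dB
∠(j173) = 90.00°
∠(j173 + 91) = arctan(173/91) = 62.26°
∠L(j173) = 90.00° − 62.26° = 27.74°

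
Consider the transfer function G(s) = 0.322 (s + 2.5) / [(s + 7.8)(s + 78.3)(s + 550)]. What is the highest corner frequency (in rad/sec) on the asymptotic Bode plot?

550 rad/sec

Break frequencies occur at each pole and zero magnitude: 2.5 rad/sec, 7.8 rad/sec, 78.3 rad/sec, 550 rad/sec.
The highest is 550 rad/sec.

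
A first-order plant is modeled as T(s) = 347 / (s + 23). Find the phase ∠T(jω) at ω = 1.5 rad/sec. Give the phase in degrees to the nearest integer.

∠(j1.5 + 23) = arctan(1.5/23) = 3.73°
∠T(j1.5) = −3.73° = -3.73°

-4°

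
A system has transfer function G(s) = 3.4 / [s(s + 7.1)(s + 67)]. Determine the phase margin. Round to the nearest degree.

Gain crossover: |G(jω)| = 1 at ω ≈ 0.00715 rad/s.
∠G(j0.00715) = −90° − arctan(0.00715/7.1) − arctan(0.00715/67) ≈ -90.06°
PM = 180° + (-90.06°) = 89.94°

90 deg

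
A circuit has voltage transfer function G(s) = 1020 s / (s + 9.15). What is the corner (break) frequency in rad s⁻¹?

The single real pole at s = −9.15 gives a corner at ω = 9.15 rad s⁻¹.

9.15 rad s⁻¹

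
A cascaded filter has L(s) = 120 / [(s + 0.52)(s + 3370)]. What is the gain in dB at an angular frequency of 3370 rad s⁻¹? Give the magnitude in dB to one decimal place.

|j3370 + 0.52| = √(3370² + 0.52²) = 3370
|j3370 + 3370| = √(3370² + 3370²) = 4766
|L(j3370)| = 120 / (3370 × 4766) = 7.4715e-06
20 log₁₀(7.4715e-06) = -102.53 dB

-102.5 dB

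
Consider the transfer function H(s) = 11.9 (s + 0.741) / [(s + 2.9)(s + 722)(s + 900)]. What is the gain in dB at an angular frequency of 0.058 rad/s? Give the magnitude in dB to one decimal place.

|j0.058 + 0.741| = √(0.058² + 0.741²) = 0.7433
|j0.058 + 2.9| = √(0.058² + 2.9²) = 2.901
|j0.058 + 722| = √(0.058² + 722²) = 722
|j0.058 + 900| = √(0.058² + 900²) = 900
|H(j0.058)| = 11.9 × 0.7433 / (2.901 × 722 × 900) = 4.6927e-06
20 log₁₀(4.6927e-06) = -106.57 dB

-106.6 dB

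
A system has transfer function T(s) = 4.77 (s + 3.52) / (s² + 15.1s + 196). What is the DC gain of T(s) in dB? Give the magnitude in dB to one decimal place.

T(0) = 4.77 × 3.52 / 196 = 0.085665
20 log₁₀(0.085665) = -21.34 dB

-21.3 dB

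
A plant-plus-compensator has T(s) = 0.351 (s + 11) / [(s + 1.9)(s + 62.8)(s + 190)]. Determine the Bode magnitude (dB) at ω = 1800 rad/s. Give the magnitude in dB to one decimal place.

|j1800 + 11| = √(1800² + 11²) = 1800
|j1800 + 1.9| = √(1800² + 1.9²) = 1800
|j1800 + 62.8| = √(1800² + 62.8²) = 1801
|j1800 + 190| = √(1800² + 190²) = 1810
|T(j1800)| = 0.351 × 1800 / (1800 × 1801 × 1810) = 1.0767e-07
20 log₁₀(1.0767e-07) = -139.36 dB

-139.4 dB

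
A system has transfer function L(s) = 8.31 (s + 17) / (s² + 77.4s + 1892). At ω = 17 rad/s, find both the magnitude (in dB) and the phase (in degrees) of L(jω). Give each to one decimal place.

|L| = -20.3 dB, ∠L = 5.6 deg

|j17 + 17| = √(17² + 17²) = 24.04
|(j17)² + 77.4(j17) + 1892| = |1603 + j1315.8| = 2074
|L(j17)| = 8.31 × 24.04 / 2074 = 0.096335
20 log₁₀(0.096335) = -20.32 dB
∠(j17 + 17) = arctan(17/17) = 45.00°
∠[(j17)² + 77.4(j17) + 1892] = ∠[1603 + j1315.8] = 39.38°
∠L(j17) = 45.00° − 39.38° = 5.62°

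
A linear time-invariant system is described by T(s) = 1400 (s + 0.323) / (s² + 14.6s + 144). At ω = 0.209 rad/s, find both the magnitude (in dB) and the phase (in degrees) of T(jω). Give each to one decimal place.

|j0.209 + 0.323| = √(0.209² + 0.323²) = 0.3847
|(j0.209)² + 14.6(j0.209) + 144| = |143.96 + j3.0514| = 144
|T(j0.209)| = 1400 × 0.3847 / 144 = 3.7406
20 log₁₀(3.7406) = 11.46 dB
∠(j0.209 + 0.323) = arctan(0.209/0.323) = 32.91°
∠[(j0.209)² + 14.6(j0.209) + 144] = ∠[143.96 + j3.0514] = 1.21°
∠T(j0.209) = 32.91° − 1.21° = 31.69°

|T| = 11.5 dB, ∠T = 31.7 deg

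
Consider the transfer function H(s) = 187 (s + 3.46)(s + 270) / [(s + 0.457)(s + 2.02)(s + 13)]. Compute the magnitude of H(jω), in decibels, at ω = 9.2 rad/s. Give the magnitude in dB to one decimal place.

51.1 dB

|j9.2 + 3.46| = √(9.2² + 3.46²) = 9.829
|j9.2 + 270| = √(9.2² + 270²) = 270.2
|j9.2 + 0.457| = √(9.2² + 0.457²) = 9.211
|j9.2 + 2.02| = √(9.2² + 2.02²) = 9.419
|j9.2 + 13| = √(9.2² + 13²) = 15.93
|H(j9.2)| = 187 × 9.829 × 270.2 / (9.211 × 9.419 × 15.93) = 359.36
20 log₁₀(359.36) = 51.11 dB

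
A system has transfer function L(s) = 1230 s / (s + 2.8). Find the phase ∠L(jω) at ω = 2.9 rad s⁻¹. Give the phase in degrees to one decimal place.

44.0 deg

∠(j2.9) = 90.00°
∠(j2.9 + 2.8) = arctan(2.9/2.8) = 46.01°
∠L(j2.9) = 90.00° − 46.01° = 43.99°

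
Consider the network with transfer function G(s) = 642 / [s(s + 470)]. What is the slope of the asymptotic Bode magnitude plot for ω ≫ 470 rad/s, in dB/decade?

-40 dB/decade

With 0 zeros and 2 poles, the high-frequency asymptotic slope is 20 × (0 − 2) = -40 dB/decade.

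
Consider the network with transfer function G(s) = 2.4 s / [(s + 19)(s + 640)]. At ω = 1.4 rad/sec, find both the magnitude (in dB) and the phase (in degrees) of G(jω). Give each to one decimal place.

|j1.4| = 1.4
|j1.4 + 19| = √(1.4² + 19²) = 19.05
|j1.4 + 640| = √(1.4² + 640²) = 640
|G(j1.4)| = 2.4 × 1.4 / (19.05 × 640) = 0.00027557
20 log₁₀(0.00027557) = -71.20 dB
∠(j1.4) = 90.00°
∠(j1.4 + 19) = arctan(1.4/19) = 4.21°
∠(j1.4 + 640) = arctan(1.4/640) = 0.13°
∠G(j1.4) = 90.00° − (4.21° + 0.13°) = 85.66°

|G| = -71.2 dB, ∠G = 85.7°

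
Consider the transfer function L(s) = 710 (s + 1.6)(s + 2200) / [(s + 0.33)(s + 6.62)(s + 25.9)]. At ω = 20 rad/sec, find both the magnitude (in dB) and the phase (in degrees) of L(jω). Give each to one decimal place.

|L| = 67.1 dB, ∠L = -112.5°

|j20 + 1.6| = √(20² + 1.6²) = 20.06
|j20 + 2200| = √(20² + 2200²) = 2200
|j20 + 0.33| = √(20² + 0.33²) = 20
|j20 + 6.62| = √(20² + 6.62²) = 21.07
|j20 + 25.9| = √(20² + 25.9²) = 32.72
|L(j20)| = 710 × 20.06 × 2200 / (20 × 21.07 × 32.72) = 2272.8
20 log₁₀(2272.8) = 67.13 dB
∠(j20 + 1.6) = arctan(20/1.6) = 85.43°
∠(j20 + 2200) = arctan(20/2200) = 0.52°
∠(j20 + 0.33) = arctan(20/0.33) = 89.05°
∠(j20 + 6.62) = arctan(20/6.62) = 71.69°
∠(j20 + 25.9) = arctan(20/25.9) = 37.68°
∠L(j20) = 85.43° + 0.52° − (89.05° + 71.69° + 37.68°) = -112.47°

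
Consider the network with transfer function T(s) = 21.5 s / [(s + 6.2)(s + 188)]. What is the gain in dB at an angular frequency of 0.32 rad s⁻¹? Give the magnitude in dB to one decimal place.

|j0.32| = 0.32
|j0.32 + 6.2| = √(0.32² + 6.2²) = 6.208
|j0.32 + 188| = √(0.32² + 188²) = 188
|T(j0.32)| = 21.5 × 0.32 / (6.208 × 188) = 0.0058947
20 log₁₀(0.0058947) = -44.59 dB

-44.6 dB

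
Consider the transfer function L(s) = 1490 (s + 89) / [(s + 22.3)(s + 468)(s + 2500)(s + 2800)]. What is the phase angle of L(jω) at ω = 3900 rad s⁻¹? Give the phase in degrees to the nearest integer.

-196°

∠(j3900 + 89) = arctan(3900/89) = 88.69°
∠(j3900 + 22.3) = arctan(3900/22.3) = 89.67°
∠(j3900 + 468) = arctan(3900/468) = 83.16°
∠(j3900 + 2500) = arctan(3900/2500) = 57.34°
∠(j3900 + 2800) = arctan(3900/2800) = 54.32°
∠L(j3900) = 88.69° − (89.67° + 83.16° + 57.34° + 54.32°) = -195.80°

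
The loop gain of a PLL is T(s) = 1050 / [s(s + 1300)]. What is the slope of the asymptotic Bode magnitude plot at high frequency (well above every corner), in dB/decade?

-40 dB/decade

With 0 zeros and 2 poles, the high-frequency asymptotic slope is 20 × (0 − 2) = -40 dB/decade.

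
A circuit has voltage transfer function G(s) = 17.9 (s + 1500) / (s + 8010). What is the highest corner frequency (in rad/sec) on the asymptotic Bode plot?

Break frequencies occur at each pole and zero magnitude: 1500 rad/sec, 8010 rad/sec.
The highest is 8010 rad/sec.

8010 rad/sec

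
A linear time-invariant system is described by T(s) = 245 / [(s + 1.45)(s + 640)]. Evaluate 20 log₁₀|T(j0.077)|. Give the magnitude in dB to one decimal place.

-11.6 dB

|j0.077 + 1.45| = √(0.077² + 1.45²) = 1.452
|j0.077 + 640| = √(0.077² + 640²) = 640
|T(j0.077)| = 245 / (1.452 × 640) = 0.26364
20 log₁₀(0.26364) = -11.58 dB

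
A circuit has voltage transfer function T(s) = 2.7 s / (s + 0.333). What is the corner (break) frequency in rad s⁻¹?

0.333 rad s⁻¹

The single real pole at s = −0.333 gives a corner at ω = 0.333 rad s⁻¹.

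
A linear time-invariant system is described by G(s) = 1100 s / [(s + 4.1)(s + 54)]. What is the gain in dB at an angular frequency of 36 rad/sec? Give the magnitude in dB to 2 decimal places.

|j36| = 36
|j36 + 4.1| = √(36² + 4.1²) = 36.23
|j36 + 54| = √(36² + 54²) = 64.9
|G(j36)| = 1100 × 36 / (36.23 × 64.9) = 16.84
20 log₁₀(16.84) = 24.527 dB

24.53 dB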